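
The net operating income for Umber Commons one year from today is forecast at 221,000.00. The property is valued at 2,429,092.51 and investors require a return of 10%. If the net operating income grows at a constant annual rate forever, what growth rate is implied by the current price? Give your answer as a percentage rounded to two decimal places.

P = D₁/(r−g) ⇒ g = r − D₁/P = 0.1 − 221,000.00/2,429,092.51 = 0.009020

0.90%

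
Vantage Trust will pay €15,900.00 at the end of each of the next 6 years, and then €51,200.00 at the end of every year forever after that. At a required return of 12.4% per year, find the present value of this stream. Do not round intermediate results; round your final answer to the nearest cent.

PV of 6-year annuity: €15,900.00 × [1 − (1+0.124)^−6] / 0.124 = 64637.45414
Perpetuity value at year 6: €51,200.00 / 0.124 = 412903.22581
PV of perpetuity: 412903.22581 / (1+0.124)^6 = 204762.49297
Total PV = 64637.45414 + 204762.49297 = 269399.94711

€269399.95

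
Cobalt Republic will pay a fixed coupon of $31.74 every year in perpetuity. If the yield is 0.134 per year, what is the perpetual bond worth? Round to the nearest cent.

Level perpetuity: PV = C / r = $31.74 / 0.134 = $236.87

$236.87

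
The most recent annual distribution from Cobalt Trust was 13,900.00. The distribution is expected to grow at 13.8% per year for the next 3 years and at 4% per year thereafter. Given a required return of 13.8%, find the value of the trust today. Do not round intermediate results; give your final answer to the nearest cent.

D_1 = 15818.20000
D_2 = 18001.11160
D_3 = 20485.26500
Terminal value at year 3: TV = D_3×(1+g_2)/(r−g_2) = 21304.67560/0.098 = 217394.64899
P_0 = D_1/(1+r)^1 + D_2/(1+r)^2 + D_3/(1+r)^3 + TV/(1+r)^3
    = 13900.00000 + 13900.00000 + 13900.00000 + 147510.20408 = 189210.20408

189210.20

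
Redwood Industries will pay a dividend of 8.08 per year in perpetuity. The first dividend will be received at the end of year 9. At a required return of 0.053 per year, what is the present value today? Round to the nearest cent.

Value at end of year 8: C / r = 8.08 / 0.053 = 152.4528
Discount to today: PV = 152.4528 / (1 + 0.053)^8 = 152.4528 / 1.511565 = 100.86

100.86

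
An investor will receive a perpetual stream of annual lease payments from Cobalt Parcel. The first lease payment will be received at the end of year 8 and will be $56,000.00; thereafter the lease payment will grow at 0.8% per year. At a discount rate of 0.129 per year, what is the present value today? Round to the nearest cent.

$197945.24

Value at end of year 7: C₁ / (r − g) = $56,000.00 / (0.129 − 0.008) = $462,809.9174
Discount to today: PV = $462,809.9174 / (1 + 0.129)^7 = $462,809.9174 / 2.338070 = $197,945.24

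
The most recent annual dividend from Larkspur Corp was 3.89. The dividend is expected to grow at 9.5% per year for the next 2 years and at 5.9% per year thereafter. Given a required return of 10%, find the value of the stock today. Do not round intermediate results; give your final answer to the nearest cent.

107.29

D_1 = 4.25955
D_2 = 4.66421
Terminal value at year 2: TV = D_2×(1+g_2)/(r−g_2) = 4.93940/0.041 = 120.47306
P_0 = D_1/(1+r)^1 + D_2/(1+r)^2 + TV/(1+r)^2
    = 3.87232 + 3.85472 + 99.56451 = 107.29155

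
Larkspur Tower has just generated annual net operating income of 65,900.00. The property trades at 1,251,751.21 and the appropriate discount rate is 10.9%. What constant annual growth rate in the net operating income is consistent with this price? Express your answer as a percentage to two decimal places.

5.35%

P = D₀(1+g)/(r−g) ⇒ P(r−g) = D₀(1+g) ⇒ g(P+D₀) = P·r − D₀
g = (P·r − D₀)/(P + D₀) = (1,251,751.21×0.109 − 65,900.00) / (1,251,751.21 + 65,900.00) = 0.053535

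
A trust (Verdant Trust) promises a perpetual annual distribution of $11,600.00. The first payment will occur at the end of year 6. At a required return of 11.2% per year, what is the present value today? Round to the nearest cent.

$60913.85

Value at end of year 5: C / r = $11,600.00 / 0.112 = $103,571.4286
Discount to today: PV = $103,571.4286 / (1 + 0.112)^5 = $103,571.4286 / 1.700294 = $60,913.85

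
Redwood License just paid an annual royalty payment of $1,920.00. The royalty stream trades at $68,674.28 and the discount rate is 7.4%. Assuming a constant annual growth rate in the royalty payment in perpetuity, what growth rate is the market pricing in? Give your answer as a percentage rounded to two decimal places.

4.48%

P = D₀(1+g)/(r−g) ⇒ P(r−g) = D₀(1+g) ⇒ g(P+D₀) = P·r − D₀
g = (P·r − D₀)/(P + D₀) = ($68,674.28×0.074 − $1,920.00) / ($68,674.28 + $1,920.00) = 0.044790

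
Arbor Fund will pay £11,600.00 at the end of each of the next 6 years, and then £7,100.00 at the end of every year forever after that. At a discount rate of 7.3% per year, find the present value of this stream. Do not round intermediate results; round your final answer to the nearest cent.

PV of 6-year annuity: £11,600.00 × [1 − (1+0.073)^−6] / 0.073 = 54783.47717
Perpetuity value at year 6: £7,100.00 / 0.073 = 97260.27397
PV of perpetuity: 97260.27397 / (1+0.073)^6 = 63729.00777
Total PV = 54783.47717 + 63729.00777 = 118512.48494

£118512.48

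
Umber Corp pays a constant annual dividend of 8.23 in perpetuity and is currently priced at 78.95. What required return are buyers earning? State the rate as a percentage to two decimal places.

P = C/r ⇒ r = C/P = 8.23/78.95 = 0.104243

10.42%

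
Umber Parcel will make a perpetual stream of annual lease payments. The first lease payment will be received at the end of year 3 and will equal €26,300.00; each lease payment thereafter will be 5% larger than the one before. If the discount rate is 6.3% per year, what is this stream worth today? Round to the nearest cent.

Value at end of year 2: C₁ / (r − g) = €26,300.00 / (0.063 − 0.05) = €2,023,076.9231
Discount to today: PV = €2,023,076.9231 / (1 + 0.063)^2 = €2,023,076.9231 / 1.129969 = €1,790,382.68

€1790382.68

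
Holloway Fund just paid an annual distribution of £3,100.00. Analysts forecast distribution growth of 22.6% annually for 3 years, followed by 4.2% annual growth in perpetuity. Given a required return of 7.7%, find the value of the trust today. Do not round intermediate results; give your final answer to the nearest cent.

£148258.78

D_1 = 3800.60000
D_2 = 4659.53560
D_3 = 5712.59065
Terminal value at year 3: TV = D_3×(1+g_2)/(r−g_2) = 5952.51945/0.035 = 170071.98436
P_0 = D_1/(1+r)^1 + D_2/(1+r)^2 + D_3/(1+r)^3 + TV/(1+r)^3
    = 3528.87651 + 4017.08691 + 4572.83988 + 136139.97581 = 148258.77911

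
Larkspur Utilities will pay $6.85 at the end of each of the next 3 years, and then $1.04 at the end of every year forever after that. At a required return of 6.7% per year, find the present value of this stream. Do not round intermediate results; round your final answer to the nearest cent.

PV of 3-year annuity: $6.85 × [1 − (1+0.067)^−3] / 0.067 = 18.07555
Perpetuity value at year 3: $1.04 / 0.067 = 15.52239
PV of perpetuity: 15.52239 / (1+0.067)^3 = 12.77807
Total PV = 18.07555 + 12.77807 = 30.85362

$30.85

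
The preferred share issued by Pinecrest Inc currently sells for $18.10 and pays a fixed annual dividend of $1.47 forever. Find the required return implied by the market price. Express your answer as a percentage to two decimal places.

P = C/r ⇒ r = C/P = $1.47/$18.10 = 0.081215

8.12%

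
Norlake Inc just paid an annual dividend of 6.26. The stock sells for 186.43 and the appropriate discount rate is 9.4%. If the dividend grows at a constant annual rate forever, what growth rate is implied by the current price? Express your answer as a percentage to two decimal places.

5.85%

P = D₀(1+g)/(r−g) ⇒ P(r−g) = D₀(1+g) ⇒ g(P+D₀) = P·r − D₀
g = (P·r − D₀)/(P + D₀) = (186.43×0.094 − 6.26) / (186.43 + 6.26) = 0.058459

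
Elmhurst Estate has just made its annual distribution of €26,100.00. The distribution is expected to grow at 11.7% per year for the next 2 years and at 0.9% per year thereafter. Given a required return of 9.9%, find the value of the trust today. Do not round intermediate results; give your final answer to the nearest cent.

D_1 = 29153.70000
D_2 = 32564.68290
Terminal value at year 2: TV = D_2×(1+g_2)/(r−g_2) = 32857.76505/0.09 = 365086.27829
P_0 = D_1/(1+r)^1 + D_2/(1+r)^2 + TV/(1+r)^2
    = 26527.47953 + 26961.96054 + 302273.53537 = 355762.97543

€355762.98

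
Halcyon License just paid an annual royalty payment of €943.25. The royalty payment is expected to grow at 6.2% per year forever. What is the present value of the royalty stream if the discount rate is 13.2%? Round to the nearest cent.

D₁ = D₀ × (1 + g) = €943.25 × 1.062 = €1,001.7315
Growing perpetuity: P = D₁ / (r − g) = €1,001.7315 / (0.132 − 0.062) = €14,310.45

€14310.45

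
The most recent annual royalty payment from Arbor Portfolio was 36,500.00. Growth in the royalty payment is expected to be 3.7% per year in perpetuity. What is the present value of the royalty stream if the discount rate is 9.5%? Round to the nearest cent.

652594.83

D₁ = D₀ × (1 + g) = 36,500.00 × 1.037 = 37,850.5000
Growing perpetuity: P = D₁ / (r − g) = 37,850.5000 / (0.095 − 0.037) = 652,594.83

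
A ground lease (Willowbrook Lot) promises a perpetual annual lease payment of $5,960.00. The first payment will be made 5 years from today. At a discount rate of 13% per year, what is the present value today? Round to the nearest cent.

$28118.30

Value at end of year 4: C / r = $5,960.00 / 0.13 = $45,846.1538
Discount to today: PV = $45,846.1538 / (1 + 0.13)^4 = $45,846.1538 / 1.630474 = $28,118.30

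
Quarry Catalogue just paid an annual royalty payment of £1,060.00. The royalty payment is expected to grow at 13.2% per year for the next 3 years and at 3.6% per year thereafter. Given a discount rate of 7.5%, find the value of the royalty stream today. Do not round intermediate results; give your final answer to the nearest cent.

D_1 = 1199.92000
D_2 = 1358.30944
D_3 = 1537.60629
Terminal value at year 3: TV = D_3×(1+g_2)/(r−g_2) = 1592.96011/0.039 = 40845.13109
P_0 = D_1/(1+r)^1 + D_2/(1+r)^2 + D_3/(1+r)^3 + TV/(1+r)^3
    = 1116.20465 + 1175.38946 + 1237.71243 + 32878.71998 = 36408.02652

£36408.03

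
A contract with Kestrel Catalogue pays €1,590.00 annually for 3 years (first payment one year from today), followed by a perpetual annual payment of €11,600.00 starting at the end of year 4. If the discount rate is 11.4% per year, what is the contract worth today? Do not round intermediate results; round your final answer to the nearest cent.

PV of 3-year annuity: €1,590.00 × [1 − (1+0.114)^−3] / 0.114 = 3858.63375
Perpetuity value at year 3: €11,600.00 / 0.114 = 101754.38596
PV of perpetuity: 101754.38596 / (1+0.114)^3 = 73603.34729
Total PV = 3858.63375 + 73603.34729 = 77461.98104

€77461.98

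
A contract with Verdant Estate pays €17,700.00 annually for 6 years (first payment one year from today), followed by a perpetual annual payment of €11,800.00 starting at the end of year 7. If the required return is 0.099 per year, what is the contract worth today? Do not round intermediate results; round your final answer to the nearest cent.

PV of 6-year annuity: €17,700.00 × [1 − (1+0.099)^−6] / 0.099 = 77314.54772
Perpetuity value at year 6: €11,800.00 / 0.099 = 119191.91919
PV of perpetuity: 119191.91919 / (1+0.099)^6 = 67648.88738
Total PV = 77314.54772 + 67648.88738 = 144963.43510

€144963.44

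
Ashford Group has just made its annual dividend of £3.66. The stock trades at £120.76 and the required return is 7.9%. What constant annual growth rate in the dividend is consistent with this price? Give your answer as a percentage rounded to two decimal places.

4.73%

P = D₀(1+g)/(r−g) ⇒ P(r−g) = D₀(1+g) ⇒ g(P+D₀) = P·r − D₀
g = (P·r − D₀)/(P + D₀) = (£120.76×0.079 − £3.66) / (£120.76 + £3.66) = 0.047260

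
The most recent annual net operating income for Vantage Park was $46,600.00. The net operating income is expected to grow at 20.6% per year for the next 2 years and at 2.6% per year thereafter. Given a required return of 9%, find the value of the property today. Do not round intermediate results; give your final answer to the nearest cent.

D_1 = 56199.60000
D_2 = 67776.71760
Terminal value at year 2: TV = D_2×(1+g_2)/(r−g_2) = 69538.91226/0.064 = 1086545.50402
P_0 = D_1/(1+r)^1 + D_2/(1+r)^2 + TV/(1+r)^2
    = 51559.26606 + 57046.30721 + 914523.61251 = 1023129.18578

$1023129.19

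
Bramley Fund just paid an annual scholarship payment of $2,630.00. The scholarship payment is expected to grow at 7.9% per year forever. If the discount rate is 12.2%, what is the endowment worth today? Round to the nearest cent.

D₁ = D₀ × (1 + g) = $2,630.00 × 1.079 = $2,837.7700
Growing perpetuity: P = D₁ / (r − g) = $2,837.7700 / (0.122 − 0.079) = $65,994.65

$65994.65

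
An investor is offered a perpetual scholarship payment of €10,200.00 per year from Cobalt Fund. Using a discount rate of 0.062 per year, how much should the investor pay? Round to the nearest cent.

Level perpetuity: PV = C / r = €10,200.00 / 0.062 = €164,516.13

€164516.13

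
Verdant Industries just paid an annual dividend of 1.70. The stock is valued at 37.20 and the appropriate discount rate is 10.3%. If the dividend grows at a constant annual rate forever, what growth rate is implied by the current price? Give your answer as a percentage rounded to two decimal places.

5.48%

P = D₀(1+g)/(r−g) ⇒ P(r−g) = D₀(1+g) ⇒ g(P+D₀) = P·r − D₀
g = (P·r − D₀)/(P + D₀) = (37.20×0.103 − 1.70) / (37.20 + 1.70) = 0.054797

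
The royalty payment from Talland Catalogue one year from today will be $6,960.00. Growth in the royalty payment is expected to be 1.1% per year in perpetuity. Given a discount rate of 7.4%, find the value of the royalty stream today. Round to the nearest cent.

$110476.19

Growing perpetuity: P = D₁ / (r − g) = $6,960.0000 / (0.074 − 0.011) = $110,476.19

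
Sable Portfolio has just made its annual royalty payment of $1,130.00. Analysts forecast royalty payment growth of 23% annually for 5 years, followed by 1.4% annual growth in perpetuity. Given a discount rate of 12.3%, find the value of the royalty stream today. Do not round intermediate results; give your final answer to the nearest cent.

$24055.18

D_1 = 1389.90000
D_2 = 1709.57700
D_3 = 2102.77971
D_4 = 2586.41904
D_5 = 3181.29542
Terminal value at year 5: TV = D_5×(1+g_2)/(r−g_2) = 3225.83356/0.109 = 29594.80330
P_0 = D_1/(1+r)^1 + D_2/(1+r)^2 + D_3/(1+r)^3 + D_4/(1+r)^4 + D_5/(1+r)^5 + TV/(1+r)^5
    = 1237.66696 + 1355.59249 + 1484.75402 + 1626.22212 + 1781.16938 + 16569.77749 = 24055.18245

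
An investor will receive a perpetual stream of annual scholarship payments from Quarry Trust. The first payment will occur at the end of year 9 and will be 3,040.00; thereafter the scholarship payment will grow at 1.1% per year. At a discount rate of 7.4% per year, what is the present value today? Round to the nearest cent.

Value at end of year 8: C₁ / (r − g) = 3,040.00 / (0.074 − 0.011) = 48,253.9683
Discount to today: PV = 48,253.9683 / (1 + 0.074)^8 = 48,253.9683 / 1.770249 = 27,258.30

27258.30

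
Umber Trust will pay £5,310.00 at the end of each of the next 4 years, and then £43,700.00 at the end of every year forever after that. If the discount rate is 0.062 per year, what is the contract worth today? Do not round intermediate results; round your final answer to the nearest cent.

£572420.26

PV of 4-year annuity: £5,310.00 × [1 − (1+0.062)^−4] / 0.062 = 18315.75814
Perpetuity value at year 4: £43,700.00 / 0.062 = 704838.70968
PV of perpetuity: 704838.70968 / (1+0.062)^4 = 554104.50423
Total PV = 18315.75814 + 554104.50423 = 572420.26238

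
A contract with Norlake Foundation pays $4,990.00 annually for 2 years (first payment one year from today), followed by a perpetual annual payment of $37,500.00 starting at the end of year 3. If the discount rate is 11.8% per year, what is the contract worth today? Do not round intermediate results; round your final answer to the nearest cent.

PV of 2-year annuity: $4,990.00 × [1 − (1+0.118)^−2] / 0.118 = 8455.57010
Perpetuity value at year 2: $37,500.00 / 0.118 = 317796.61017
PV of perpetuity: 317796.61017 / (1+0.118)^2 = 254252.74670
Total PV = 8455.57010 + 254252.74670 = 262708.31680

$262708.32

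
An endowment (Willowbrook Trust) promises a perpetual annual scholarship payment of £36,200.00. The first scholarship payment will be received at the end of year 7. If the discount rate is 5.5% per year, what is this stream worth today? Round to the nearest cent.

£477343.62

Value at end of year 6: C / r = £36,200.00 / 0.055 = £658,181.8182
Discount to today: PV = £658,181.8182 / (1 + 0.055)^6 = £658,181.8182 / 1.378843 = £477,343.62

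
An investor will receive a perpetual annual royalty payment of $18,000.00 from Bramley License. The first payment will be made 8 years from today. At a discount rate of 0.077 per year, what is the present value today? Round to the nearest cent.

Value at end of year 7: C / r = $18,000.00 / 0.077 = $233,766.2338
Discount to today: PV = $233,766.2338 / (1 + 0.077)^7 = $233,766.2338 / 1.680776 = $139,082.30

$139082.30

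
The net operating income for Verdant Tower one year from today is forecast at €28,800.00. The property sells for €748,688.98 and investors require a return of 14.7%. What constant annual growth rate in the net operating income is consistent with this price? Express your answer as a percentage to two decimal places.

10.85%

P = D₁/(r−g) ⇒ g = r − D₁/P = 0.147 − €28,800.00/€748,688.98 = 0.108533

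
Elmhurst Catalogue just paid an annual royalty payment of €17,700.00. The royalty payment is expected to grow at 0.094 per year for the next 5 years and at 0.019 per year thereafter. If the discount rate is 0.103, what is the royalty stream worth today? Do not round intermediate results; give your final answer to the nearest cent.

D_1 = 19363.80000
D_2 = 21183.99720
D_3 = 23175.29294
D_4 = 25353.77047
D_5 = 27737.02490
Terminal value at year 5: TV = D_5×(1+g_2)/(r−g_2) = 28264.02837/0.084 = 336476.52822
P_0 = D_1/(1+r)^1 + D_2/(1+r)^2 + D_3/(1+r)^3 + D_4/(1+r)^4 + D_5/(1+r)^5 + TV/(1+r)^5
    = 17555.57570 + 17412.32984 + 17270.25281 + 17129.33506 + 16989.56714 + 206099.62999 = 292456.69055

€292456.69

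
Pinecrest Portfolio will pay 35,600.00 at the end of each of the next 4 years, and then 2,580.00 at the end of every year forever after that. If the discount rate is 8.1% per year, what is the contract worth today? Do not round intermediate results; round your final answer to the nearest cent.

140975.28

PV of 4-year annuity: 35,600.00 × [1 − (1+0.081)^−4] / 0.081 = 117649.73287
Perpetuity value at year 4: 2,580.00 / 0.081 = 31851.85185
PV of perpetuity: 31851.85185 / (1+0.081)^4 = 23325.55099
Total PV = 117649.73287 + 23325.55099 = 140975.28385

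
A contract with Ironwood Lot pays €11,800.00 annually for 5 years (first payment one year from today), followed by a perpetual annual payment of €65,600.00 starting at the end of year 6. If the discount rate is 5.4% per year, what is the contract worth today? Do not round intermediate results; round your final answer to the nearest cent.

€984442.14

PV of 5-year annuity: €11,800.00 × [1 − (1+0.054)^−5] / 0.054 = 50527.83657
Perpetuity value at year 5: €65,600.00 / 0.054 = 1214814.81481
PV of perpetuity: 1214814.81481 / (1+0.054)^5 = 933914.29967
Total PV = 50527.83657 + 933914.29967 = 984442.13623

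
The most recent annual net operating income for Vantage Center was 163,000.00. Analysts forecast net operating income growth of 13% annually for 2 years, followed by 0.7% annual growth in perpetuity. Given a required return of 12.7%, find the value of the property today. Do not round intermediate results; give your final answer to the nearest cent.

D_1 = 184190.00000
D_2 = 208134.70000
Terminal value at year 2: TV = D_2×(1+g_2)/(r−g_2) = 209591.64290/0.12 = 1746597.02417
P_0 = D_1/(1+r)^1 + D_2/(1+r)^2 + TV/(1+r)^2
    = 163433.89530 + 163868.94560 + 1375133.56845 = 1702436.40935

1702436.41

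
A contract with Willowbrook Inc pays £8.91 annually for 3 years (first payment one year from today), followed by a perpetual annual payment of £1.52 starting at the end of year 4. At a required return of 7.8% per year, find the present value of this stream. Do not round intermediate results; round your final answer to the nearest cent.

PV of 3-year annuity: £8.91 × [1 − (1+0.078)^−3] / 0.078 = 23.04505
Perpetuity value at year 3: £1.52 / 0.078 = 19.48718
PV of perpetuity: 19.48718 / (1+0.078)^3 = 15.55581
Total PV = 23.04505 + 15.55581 = 38.60086

£38.60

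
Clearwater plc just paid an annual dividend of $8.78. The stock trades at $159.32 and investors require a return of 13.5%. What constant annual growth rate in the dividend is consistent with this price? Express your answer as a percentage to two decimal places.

7.57%

P = D₀(1+g)/(r−g) ⇒ P(r−g) = D₀(1+g) ⇒ g(P+D₀) = P·r − D₀
g = (P·r − D₀)/(P + D₀) = ($159.32×0.135 − $8.78) / ($159.32 + $8.78) = 0.075718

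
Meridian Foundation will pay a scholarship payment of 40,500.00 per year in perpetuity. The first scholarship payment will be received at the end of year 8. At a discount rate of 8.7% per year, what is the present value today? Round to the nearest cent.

259614.51

Value at end of year 7: C / r = 40,500.00 / 0.087 = 465,517.2414
Discount to today: PV = 465,517.2414 / (1 + 0.087)^7 = 465,517.2414 / 1.793109 = 259,614.51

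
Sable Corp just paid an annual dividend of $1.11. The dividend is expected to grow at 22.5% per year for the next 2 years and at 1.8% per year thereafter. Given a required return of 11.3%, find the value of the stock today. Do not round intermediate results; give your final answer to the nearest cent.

D_1 = 1.35975
D_2 = 1.66569
Terminal value at year 2: TV = D_2×(1+g_2)/(r−g_2) = 1.69568/0.095 = 17.84922
P_0 = D_1/(1+r)^1 + D_2/(1+r)^2 + TV/(1+r)^2
    = 1.22170 + 1.34464 + 14.40884 = 16.97517

$16.98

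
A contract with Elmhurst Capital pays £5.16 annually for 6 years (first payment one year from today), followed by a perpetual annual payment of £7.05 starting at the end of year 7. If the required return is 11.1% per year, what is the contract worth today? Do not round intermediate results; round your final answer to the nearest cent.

£55.54

PV of 6-year annuity: £5.16 × [1 − (1+0.111)^−6] / 0.111 = 21.76683
Perpetuity value at year 6: £7.05 / 0.111 = 63.51351
PV of perpetuity: 63.51351 / (1+0.111)^6 = 33.77394
Total PV = 21.76683 + 33.77394 = 55.54078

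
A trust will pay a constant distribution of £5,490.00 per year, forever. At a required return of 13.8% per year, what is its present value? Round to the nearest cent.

Level perpetuity: PV = C / r = £5,490.00 / 0.138 = £39,782.61

£39782.61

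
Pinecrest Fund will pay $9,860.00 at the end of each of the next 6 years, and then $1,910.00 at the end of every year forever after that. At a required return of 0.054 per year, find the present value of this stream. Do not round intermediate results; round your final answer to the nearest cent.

PV of 6-year annuity: $9,860.00 × [1 − (1+0.054)^−6] / 0.054 = 49412.44561
Perpetuity value at year 6: $1,910.00 / 0.054 = 35370.37037
PV of perpetuity: 35370.37037 / (1+0.054)^6 = 25798.58831
Total PV = 49412.44561 + 25798.58831 = 75211.03392

$75211.03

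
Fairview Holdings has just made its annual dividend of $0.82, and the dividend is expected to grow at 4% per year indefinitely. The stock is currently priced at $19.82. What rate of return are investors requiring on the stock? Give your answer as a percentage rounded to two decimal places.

D₁ = $0.82 × 1.04 = $0.8528
P = D₁/(r − g) ⇒ r = D₁/P + g = $0.8528/$19.82 + 0.04 = 0.043027 + 0.04 = 0.083027

8.30%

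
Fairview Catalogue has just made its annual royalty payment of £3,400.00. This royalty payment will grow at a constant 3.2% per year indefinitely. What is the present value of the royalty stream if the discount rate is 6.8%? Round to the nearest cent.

D₁ = D₀ × (1 + g) = £3,400.00 × 1.032 = £3,508.8000
Growing perpetuity: P = D₁ / (r − g) = £3,508.8000 / (0.068 − 0.032) = £97,466.67

£97466.67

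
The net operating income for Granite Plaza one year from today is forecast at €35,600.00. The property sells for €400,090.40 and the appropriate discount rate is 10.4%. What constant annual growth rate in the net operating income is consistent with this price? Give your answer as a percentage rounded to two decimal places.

P = D₁/(r−g) ⇒ g = r − D₁/P = 0.104 − €35,600.00/€400,090.40 = 0.015020

1.50%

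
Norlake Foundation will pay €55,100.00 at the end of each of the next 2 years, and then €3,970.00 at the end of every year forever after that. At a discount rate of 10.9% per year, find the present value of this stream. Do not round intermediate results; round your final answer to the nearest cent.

€124099.74

PV of 2-year annuity: €55,100.00 × [1 − (1+0.109)^−2] / 0.109 = 94485.48274
Perpetuity value at year 2: €3,970.00 / 0.109 = 36422.01835
PV of perpetuity: 36422.01835 / (1+0.109)^2 = 29614.26215
Total PV = 94485.48274 + 29614.26215 = 124099.74489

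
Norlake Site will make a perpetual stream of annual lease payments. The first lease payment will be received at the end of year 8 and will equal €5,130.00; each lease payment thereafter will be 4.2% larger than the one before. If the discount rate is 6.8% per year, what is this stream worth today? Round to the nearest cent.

€124493.09

Value at end of year 7: C₁ / (r − g) = €5,130.00 / (0.068 − 0.042) = €197,307.6923
Discount to today: PV = €197,307.6923 / (1 + 0.068)^7 = €197,307.6923 / 1.584889 = €124,493.09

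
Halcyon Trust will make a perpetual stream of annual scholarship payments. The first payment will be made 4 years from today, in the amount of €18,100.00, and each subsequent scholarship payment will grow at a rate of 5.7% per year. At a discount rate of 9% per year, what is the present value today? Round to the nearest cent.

Value at end of year 3: C₁ / (r − g) = €18,100.00 / (0.09 − 0.057) = €548,484.8485
Discount to today: PV = €548,484.8485 / (1 + 0.09)^3 = €548,484.8485 / 1.295029 = €423,530.94

€423530.94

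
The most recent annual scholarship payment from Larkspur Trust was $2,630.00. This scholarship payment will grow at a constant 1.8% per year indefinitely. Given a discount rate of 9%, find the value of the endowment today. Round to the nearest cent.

D₁ = D₀ × (1 + g) = $2,630.00 × 1.018 = $2,677.3400
Growing perpetuity: P = D₁ / (r − g) = $2,677.3400 / (0.09 − 0.018) = $37,185.28

$37185.28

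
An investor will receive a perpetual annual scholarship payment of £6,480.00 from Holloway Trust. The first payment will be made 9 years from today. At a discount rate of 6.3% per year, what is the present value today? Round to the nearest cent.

Value at end of year 8: C / r = £6,480.00 / 0.063 = £102,857.1429
Discount to today: PV = £102,857.1429 / (1 + 0.063)^8 = £102,857.1429 / 1.630295 = £63,091.13

£63091.13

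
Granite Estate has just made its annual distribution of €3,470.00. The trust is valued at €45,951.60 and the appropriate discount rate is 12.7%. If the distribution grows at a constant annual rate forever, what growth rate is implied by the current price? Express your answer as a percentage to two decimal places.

P = D₀(1+g)/(r−g) ⇒ P(r−g) = D₀(1+g) ⇒ g(P+D₀) = P·r − D₀
g = (P·r − D₀)/(P + D₀) = (€45,951.60×0.127 − €3,470.00) / (€45,951.60 + €3,470.00) = 0.047871

4.79%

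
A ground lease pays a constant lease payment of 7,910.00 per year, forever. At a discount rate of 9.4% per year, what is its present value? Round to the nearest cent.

84148.94

Level perpetuity: PV = C / r = 7,910.00 / 0.094 = 84,148.94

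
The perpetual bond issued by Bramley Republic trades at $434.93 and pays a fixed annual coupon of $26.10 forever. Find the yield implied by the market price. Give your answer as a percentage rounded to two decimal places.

P = C/r ⇒ r = C/P = $26.10/$434.93 = 0.060010

6.00%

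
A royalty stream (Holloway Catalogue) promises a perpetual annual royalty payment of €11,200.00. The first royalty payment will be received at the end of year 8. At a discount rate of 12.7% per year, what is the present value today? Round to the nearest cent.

€38189.76

Value at end of year 7: C / r = €11,200.00 / 0.127 = €88,188.9764
Discount to today: PV = €88,188.9764 / (1 + 0.127)^7 = €88,188.9764 / 2.309231 = €38,189.76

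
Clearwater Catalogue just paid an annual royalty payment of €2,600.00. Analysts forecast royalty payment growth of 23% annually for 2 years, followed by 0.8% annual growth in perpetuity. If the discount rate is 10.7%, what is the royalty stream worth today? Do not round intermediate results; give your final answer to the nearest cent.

D_1 = 3198.00000
D_2 = 3933.54000
Terminal value at year 2: TV = D_2×(1+g_2)/(r−g_2) = 3965.00832/0.099 = 40050.58909
P_0 = D_1/(1+r)^1 + D_2/(1+r)^2 + TV/(1+r)^2
    = 2888.88889 + 3209.87654 + 32682.37935 = 38781.14478

€38781.14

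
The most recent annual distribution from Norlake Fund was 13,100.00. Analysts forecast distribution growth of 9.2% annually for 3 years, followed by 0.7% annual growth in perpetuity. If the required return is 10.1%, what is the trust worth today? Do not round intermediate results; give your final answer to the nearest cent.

D_1 = 14305.20000
D_2 = 15621.27840
D_3 = 17058.43601
Terminal value at year 3: TV = D_3×(1+g_2)/(r−g_2) = 17177.84506/0.094 = 182743.03261
P_0 = D_1/(1+r)^1 + D_2/(1+r)^2 + D_3/(1+r)^3 + TV/(1+r)^3
    = 12992.91553 + 12886.70641 + 12781.36549 + 136923.77709 = 175584.76452

175584.76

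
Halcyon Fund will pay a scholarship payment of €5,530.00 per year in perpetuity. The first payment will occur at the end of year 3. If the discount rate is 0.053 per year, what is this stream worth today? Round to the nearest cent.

€94100.63

Value at end of year 2: C / r = €5,530.00 / 0.053 = €104,339.6226
Discount to today: PV = €104,339.6226 / (1 + 0.053)^2 = €104,339.6226 / 1.108809 = €94,100.63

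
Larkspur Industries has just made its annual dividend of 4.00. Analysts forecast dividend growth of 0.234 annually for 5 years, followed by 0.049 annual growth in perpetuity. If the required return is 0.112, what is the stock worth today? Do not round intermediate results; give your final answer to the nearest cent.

139.71

D_1 = 4.93600
D_2 = 6.09102
D_3 = 7.51632
D_4 = 9.27514
D_5 = 11.44553
Terminal value at year 5: TV = D_5×(1+g_2)/(r−g_2) = 12.00636/0.063 = 190.57711
P_0 = D_1/(1+r)^1 + D_2/(1+r)^2 + D_3/(1+r)^3 + D_4/(1+r)^4 + D_5/(1+r)^5 + TV/(1+r)^5
    = 4.43885 + 4.92584 + 5.46627 + 6.06599 + 6.73150 + 112.08482 = 139.71327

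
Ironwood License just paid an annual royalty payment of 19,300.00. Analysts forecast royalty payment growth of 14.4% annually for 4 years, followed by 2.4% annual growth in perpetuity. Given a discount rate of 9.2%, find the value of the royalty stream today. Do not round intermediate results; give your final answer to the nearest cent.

D_1 = 22079.20000
D_2 = 25258.60480
D_3 = 28895.84389
D_4 = 33056.84541
Terminal value at year 4: TV = D_4×(1+g_2)/(r−g_2) = 33850.20970/0.068 = 497797.20149
P_0 = D_1/(1+r)^1 + D_2/(1+r)^2 + D_3/(1+r)^3 + D_4/(1+r)^4 + TV/(1+r)^4
    = 20219.04762 + 21181.85941 + 22190.51938 + 23247.21078 + 350075.64471 = 436914.28190

436914.28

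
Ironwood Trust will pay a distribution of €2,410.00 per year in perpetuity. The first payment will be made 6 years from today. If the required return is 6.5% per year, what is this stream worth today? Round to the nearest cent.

Value at end of year 5: C / r = €2,410.00 / 0.065 = €37,076.9231
Discount to today: PV = €37,076.9231 / (1 + 0.065)^5 = €37,076.9231 / 1.370087 = €27,061.74

€27061.74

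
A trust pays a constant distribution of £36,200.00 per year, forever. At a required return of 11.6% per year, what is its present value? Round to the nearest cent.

£312068.97

Level perpetuity: PV = C / r = £36,200.00 / 0.116 = £312,068.97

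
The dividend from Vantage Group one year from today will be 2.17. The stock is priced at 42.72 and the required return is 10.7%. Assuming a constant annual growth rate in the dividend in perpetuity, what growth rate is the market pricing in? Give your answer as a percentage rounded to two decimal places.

P = D₁/(r−g) ⇒ g = r − D₁/P = 0.107 − 2.17/42.72 = 0.056204

5.62%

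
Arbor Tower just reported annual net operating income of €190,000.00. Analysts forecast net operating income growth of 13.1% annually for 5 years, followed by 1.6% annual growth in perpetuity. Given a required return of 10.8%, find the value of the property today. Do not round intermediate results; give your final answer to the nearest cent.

D_1 = 214890.00000
D_2 = 243040.59000
D_3 = 274878.90729
D_4 = 310888.04414
D_5 = 351614.37793
Terminal value at year 5: TV = D_5×(1+g_2)/(r−g_2) = 357240.20797/0.092 = 3883045.73886
P_0 = D_1/(1+r)^1 + D_2/(1+r)^2 + D_3/(1+r)^3 + D_4/(1+r)^4 + D_5/(1+r)^5 + TV/(1+r)^5
    = 193944.04332 + 197969.95758 + 202079.44226 + 206274.23212 + 210556.09795 + 2325271.69043 = 3336095.46366

€3336095.46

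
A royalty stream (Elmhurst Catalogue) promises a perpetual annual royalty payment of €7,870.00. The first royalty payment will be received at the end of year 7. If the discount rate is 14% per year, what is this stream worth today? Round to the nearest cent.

Value at end of year 6: C / r = €7,870.00 / 0.14 = €56,214.2857
Discount to today: PV = €56,214.2857 / (1 + 0.14)^6 = €56,214.2857 / 2.194973 = €25,610.47

€25610.47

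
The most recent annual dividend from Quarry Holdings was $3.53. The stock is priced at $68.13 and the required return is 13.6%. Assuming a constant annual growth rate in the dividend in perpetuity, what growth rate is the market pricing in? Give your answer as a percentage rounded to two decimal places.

P = D₀(1+g)/(r−g) ⇒ P(r−g) = D₀(1+g) ⇒ g(P+D₀) = P·r − D₀
g = (P·r − D₀)/(P + D₀) = ($68.13×0.136 − $3.53) / ($68.13 + $3.53) = 0.080040

8.00%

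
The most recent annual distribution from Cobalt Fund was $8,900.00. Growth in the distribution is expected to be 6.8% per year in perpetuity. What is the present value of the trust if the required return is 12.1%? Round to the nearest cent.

$179343.40

D₁ = D₀ × (1 + g) = $8,900.00 × 1.068 = $9,505.2000
Growing perpetuity: P = D₁ / (r − g) = $9,505.2000 / (0.121 − 0.068) = $179,343.40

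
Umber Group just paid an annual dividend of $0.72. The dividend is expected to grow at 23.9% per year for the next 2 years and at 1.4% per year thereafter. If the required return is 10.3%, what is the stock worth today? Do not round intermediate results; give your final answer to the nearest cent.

D_1 = 0.89208
D_2 = 1.10529
Terminal value at year 2: TV = D_2×(1+g_2)/(r−g_2) = 1.12076/0.089 = 12.59282
P_0 = D_1/(1+r)^1 + D_2/(1+r)^2 + TV/(1+r)^2
    = 0.80878 + 0.90850 + 10.35076 = 12.06803

$12.07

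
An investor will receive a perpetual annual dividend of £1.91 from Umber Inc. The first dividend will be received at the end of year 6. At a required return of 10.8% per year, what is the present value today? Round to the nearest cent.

Value at end of year 5: C / r = £1.91 / 0.108 = £17.6852
Discount to today: PV = £17.6852 / (1 + 0.108)^5 = £17.6852 / 1.669932 = £10.59

£10.59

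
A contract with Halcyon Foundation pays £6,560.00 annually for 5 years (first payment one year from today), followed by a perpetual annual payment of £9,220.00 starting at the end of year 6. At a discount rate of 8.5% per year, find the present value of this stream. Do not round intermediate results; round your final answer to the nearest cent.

£97988.48

PV of 5-year annuity: £6,560.00 × [1 − (1+0.085)^−5] / 0.085 = 25850.61204
Perpetuity value at year 5: £9,220.00 / 0.085 = 108470.58824
PV of perpetuity: 108470.58824 / (1+0.085)^5 = 72137.86827
Total PV = 25850.61204 + 72137.86827 = 97988.48031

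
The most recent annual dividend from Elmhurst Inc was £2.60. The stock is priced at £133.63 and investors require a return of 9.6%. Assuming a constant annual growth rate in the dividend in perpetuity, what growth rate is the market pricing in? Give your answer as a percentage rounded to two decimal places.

7.51%

P = D₀(1+g)/(r−g) ⇒ P(r−g) = D₀(1+g) ⇒ g(P+D₀) = P·r − D₀
g = (P·r − D₀)/(P + D₀) = (£133.63×0.096 − £2.60) / (£133.63 + £2.60) = 0.075082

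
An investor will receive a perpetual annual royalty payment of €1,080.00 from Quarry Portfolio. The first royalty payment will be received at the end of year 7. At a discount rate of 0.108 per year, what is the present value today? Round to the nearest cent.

€5404.57

Value at end of year 6: C / r = €1,080.00 / 0.108 = €10,000.0000
Discount to today: PV = €10,000.0000 / (1 + 0.108)^6 = €10,000.0000 / 1.850285 = €5,404.57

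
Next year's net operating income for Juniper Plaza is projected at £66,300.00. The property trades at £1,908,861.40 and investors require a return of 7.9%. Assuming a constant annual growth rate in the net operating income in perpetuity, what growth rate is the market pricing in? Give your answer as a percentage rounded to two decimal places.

P = D₁/(r−g) ⇒ g = r − D₁/P = 0.079 − £66,300.00/£1,908,861.40 = 0.044267

4.43%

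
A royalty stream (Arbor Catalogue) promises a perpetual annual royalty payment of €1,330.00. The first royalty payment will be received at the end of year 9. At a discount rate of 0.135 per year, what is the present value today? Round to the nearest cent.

Value at end of year 8: C / r = €1,330.00 / 0.135 = €9,851.8519
Discount to today: PV = €9,851.8519 / (1 + 0.135)^8 = €9,851.8519 / 2.754019 = €3,577.26

€3577.26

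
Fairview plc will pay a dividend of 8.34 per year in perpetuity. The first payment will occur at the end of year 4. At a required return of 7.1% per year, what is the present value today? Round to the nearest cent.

Value at end of year 3: C / r = 8.34 / 0.071 = 117.4648
Discount to today: PV = 117.4648 / (1 + 0.071)^3 = 117.4648 / 1.228481 = 95.62

95.62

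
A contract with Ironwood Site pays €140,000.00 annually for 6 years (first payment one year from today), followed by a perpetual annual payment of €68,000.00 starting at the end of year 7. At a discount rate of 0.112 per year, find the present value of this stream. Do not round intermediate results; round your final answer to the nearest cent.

PV of 6-year annuity: €140,000.00 × [1 − (1+0.112)^−6] / 0.112 = 588878.48680
Perpetuity value at year 6: €68,000.00 / 0.112 = 607142.85714
PV of perpetuity: 607142.85714 / (1+0.112)^6 = 321116.16355
Total PV = 588878.48680 + 321116.16355 = 909994.65036

€909994.65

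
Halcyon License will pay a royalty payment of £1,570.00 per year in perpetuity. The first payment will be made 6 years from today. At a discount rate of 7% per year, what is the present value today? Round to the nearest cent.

£15991.26

Value at end of year 5: C / r = £1,570.00 / 0.07 = £22,428.5714
Discount to today: PV = £22,428.5714 / (1 + 0.07)^5 = £22,428.5714 / 1.402552 = £15,991.26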